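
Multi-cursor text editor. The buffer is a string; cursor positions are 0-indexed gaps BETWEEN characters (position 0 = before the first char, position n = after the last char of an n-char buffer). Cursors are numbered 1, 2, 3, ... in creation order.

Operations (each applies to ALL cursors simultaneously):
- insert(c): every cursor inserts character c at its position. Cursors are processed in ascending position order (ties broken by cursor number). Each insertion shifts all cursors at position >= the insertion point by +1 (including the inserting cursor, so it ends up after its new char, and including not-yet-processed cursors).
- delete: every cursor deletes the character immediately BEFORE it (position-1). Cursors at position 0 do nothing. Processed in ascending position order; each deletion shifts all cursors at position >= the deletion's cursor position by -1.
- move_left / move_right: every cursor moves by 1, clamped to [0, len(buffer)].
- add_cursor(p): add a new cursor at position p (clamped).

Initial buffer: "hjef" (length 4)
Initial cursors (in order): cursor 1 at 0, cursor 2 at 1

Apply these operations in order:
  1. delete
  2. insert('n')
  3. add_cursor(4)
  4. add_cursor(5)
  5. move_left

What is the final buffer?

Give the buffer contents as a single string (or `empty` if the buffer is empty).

After op 1 (delete): buffer="jef" (len 3), cursors c1@0 c2@0, authorship ...
After op 2 (insert('n')): buffer="nnjef" (len 5), cursors c1@2 c2@2, authorship 12...
After op 3 (add_cursor(4)): buffer="nnjef" (len 5), cursors c1@2 c2@2 c3@4, authorship 12...
After op 4 (add_cursor(5)): buffer="nnjef" (len 5), cursors c1@2 c2@2 c3@4 c4@5, authorship 12...
After op 5 (move_left): buffer="nnjef" (len 5), cursors c1@1 c2@1 c3@3 c4@4, authorship 12...

Answer: nnjef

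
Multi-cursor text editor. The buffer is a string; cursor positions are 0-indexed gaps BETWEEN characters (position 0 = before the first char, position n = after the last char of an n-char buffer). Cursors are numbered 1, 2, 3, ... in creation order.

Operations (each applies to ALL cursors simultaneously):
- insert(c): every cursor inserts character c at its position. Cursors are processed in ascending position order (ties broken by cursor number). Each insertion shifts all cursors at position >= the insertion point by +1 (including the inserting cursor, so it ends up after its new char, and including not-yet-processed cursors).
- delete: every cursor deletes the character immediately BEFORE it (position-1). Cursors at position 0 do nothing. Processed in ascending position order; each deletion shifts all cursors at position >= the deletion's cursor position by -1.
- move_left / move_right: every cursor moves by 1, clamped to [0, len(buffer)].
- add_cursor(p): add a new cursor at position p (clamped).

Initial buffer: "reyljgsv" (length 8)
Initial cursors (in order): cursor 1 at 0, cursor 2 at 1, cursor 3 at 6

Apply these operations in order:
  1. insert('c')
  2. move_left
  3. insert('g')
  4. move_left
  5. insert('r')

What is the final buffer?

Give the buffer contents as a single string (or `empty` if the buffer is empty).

After op 1 (insert('c')): buffer="crceyljgcsv" (len 11), cursors c1@1 c2@3 c3@9, authorship 1.2.....3..
After op 2 (move_left): buffer="crceyljgcsv" (len 11), cursors c1@0 c2@2 c3@8, authorship 1.2.....3..
After op 3 (insert('g')): buffer="gcrgceyljggcsv" (len 14), cursors c1@1 c2@4 c3@11, authorship 11.22.....33..
After op 4 (move_left): buffer="gcrgceyljggcsv" (len 14), cursors c1@0 c2@3 c3@10, authorship 11.22.....33..
After op 5 (insert('r')): buffer="rgcrrgceyljgrgcsv" (len 17), cursors c1@1 c2@5 c3@13, authorship 111.222.....333..

Answer: rgcrrgceyljgrgcsv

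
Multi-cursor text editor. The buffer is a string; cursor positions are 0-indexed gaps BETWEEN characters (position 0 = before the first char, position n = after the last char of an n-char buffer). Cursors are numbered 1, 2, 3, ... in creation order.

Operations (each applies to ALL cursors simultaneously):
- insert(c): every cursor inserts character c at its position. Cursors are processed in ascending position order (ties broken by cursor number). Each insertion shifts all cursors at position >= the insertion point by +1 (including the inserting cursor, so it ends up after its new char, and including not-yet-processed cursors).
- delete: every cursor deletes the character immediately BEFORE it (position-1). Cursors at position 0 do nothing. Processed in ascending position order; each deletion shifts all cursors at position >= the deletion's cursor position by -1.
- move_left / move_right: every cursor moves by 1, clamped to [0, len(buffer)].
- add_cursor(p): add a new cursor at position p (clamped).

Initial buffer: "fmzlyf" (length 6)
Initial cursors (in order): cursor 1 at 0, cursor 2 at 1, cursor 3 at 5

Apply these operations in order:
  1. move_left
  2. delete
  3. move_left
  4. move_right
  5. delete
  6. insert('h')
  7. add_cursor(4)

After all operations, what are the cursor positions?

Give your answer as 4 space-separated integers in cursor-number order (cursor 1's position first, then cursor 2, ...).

Answer: 2 2 4 4

Derivation:
After op 1 (move_left): buffer="fmzlyf" (len 6), cursors c1@0 c2@0 c3@4, authorship ......
After op 2 (delete): buffer="fmzyf" (len 5), cursors c1@0 c2@0 c3@3, authorship .....
After op 3 (move_left): buffer="fmzyf" (len 5), cursors c1@0 c2@0 c3@2, authorship .....
After op 4 (move_right): buffer="fmzyf" (len 5), cursors c1@1 c2@1 c3@3, authorship .....
After op 5 (delete): buffer="myf" (len 3), cursors c1@0 c2@0 c3@1, authorship ...
After op 6 (insert('h')): buffer="hhmhyf" (len 6), cursors c1@2 c2@2 c3@4, authorship 12.3..
After op 7 (add_cursor(4)): buffer="hhmhyf" (len 6), cursors c1@2 c2@2 c3@4 c4@4, authorship 12.3..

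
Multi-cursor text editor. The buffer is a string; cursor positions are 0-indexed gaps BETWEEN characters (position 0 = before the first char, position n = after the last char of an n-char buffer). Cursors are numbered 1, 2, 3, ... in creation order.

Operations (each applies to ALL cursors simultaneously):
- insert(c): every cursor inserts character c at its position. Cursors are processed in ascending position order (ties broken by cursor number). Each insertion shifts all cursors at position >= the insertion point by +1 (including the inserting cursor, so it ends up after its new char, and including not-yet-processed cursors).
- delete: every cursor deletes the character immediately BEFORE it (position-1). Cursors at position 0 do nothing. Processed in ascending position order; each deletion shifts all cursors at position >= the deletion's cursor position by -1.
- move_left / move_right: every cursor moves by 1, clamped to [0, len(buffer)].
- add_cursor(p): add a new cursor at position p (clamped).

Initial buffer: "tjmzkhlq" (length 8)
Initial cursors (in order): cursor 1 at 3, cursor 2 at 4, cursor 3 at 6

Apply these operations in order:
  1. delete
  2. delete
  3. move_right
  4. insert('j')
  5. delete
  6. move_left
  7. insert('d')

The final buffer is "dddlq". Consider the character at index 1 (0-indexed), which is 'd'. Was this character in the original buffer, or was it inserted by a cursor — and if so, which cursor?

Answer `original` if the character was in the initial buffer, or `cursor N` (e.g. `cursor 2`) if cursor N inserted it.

After op 1 (delete): buffer="tjklq" (len 5), cursors c1@2 c2@2 c3@3, authorship .....
After op 2 (delete): buffer="lq" (len 2), cursors c1@0 c2@0 c3@0, authorship ..
After op 3 (move_right): buffer="lq" (len 2), cursors c1@1 c2@1 c3@1, authorship ..
After op 4 (insert('j')): buffer="ljjjq" (len 5), cursors c1@4 c2@4 c3@4, authorship .123.
After op 5 (delete): buffer="lq" (len 2), cursors c1@1 c2@1 c3@1, authorship ..
After op 6 (move_left): buffer="lq" (len 2), cursors c1@0 c2@0 c3@0, authorship ..
After op 7 (insert('d')): buffer="dddlq" (len 5), cursors c1@3 c2@3 c3@3, authorship 123..
Authorship (.=original, N=cursor N): 1 2 3 . .
Index 1: author = 2

Answer: cursor 2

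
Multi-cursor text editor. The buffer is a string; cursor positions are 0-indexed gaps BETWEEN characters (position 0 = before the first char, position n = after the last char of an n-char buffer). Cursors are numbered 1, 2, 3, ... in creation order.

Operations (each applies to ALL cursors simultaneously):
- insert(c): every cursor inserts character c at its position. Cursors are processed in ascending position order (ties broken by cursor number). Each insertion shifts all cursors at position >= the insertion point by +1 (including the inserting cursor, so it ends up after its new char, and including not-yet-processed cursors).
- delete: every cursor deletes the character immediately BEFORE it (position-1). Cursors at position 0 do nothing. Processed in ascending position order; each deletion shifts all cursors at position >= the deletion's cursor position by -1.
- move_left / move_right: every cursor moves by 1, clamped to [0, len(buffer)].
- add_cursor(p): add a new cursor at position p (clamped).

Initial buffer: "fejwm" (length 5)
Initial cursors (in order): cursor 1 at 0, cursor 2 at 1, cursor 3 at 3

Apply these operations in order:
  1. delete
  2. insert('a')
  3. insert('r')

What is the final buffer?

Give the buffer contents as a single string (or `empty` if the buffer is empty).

After op 1 (delete): buffer="ewm" (len 3), cursors c1@0 c2@0 c3@1, authorship ...
After op 2 (insert('a')): buffer="aaeawm" (len 6), cursors c1@2 c2@2 c3@4, authorship 12.3..
After op 3 (insert('r')): buffer="aarrearwm" (len 9), cursors c1@4 c2@4 c3@7, authorship 1212.33..

Answer: aarrearwm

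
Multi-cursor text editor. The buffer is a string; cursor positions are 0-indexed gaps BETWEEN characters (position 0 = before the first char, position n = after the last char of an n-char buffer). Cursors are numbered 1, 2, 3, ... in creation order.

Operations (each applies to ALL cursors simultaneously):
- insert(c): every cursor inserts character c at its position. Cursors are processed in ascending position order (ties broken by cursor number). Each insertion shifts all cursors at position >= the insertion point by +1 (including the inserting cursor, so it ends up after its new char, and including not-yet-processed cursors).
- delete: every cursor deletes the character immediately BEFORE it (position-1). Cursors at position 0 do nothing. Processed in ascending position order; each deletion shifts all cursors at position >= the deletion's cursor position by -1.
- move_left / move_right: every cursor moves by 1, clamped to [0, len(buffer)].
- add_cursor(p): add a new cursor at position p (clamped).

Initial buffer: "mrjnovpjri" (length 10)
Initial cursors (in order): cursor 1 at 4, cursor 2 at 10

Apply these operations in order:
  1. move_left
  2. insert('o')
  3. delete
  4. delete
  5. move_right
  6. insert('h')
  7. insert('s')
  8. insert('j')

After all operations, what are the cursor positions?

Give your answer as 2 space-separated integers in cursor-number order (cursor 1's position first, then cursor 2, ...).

Answer: 6 14

Derivation:
After op 1 (move_left): buffer="mrjnovpjri" (len 10), cursors c1@3 c2@9, authorship ..........
After op 2 (insert('o')): buffer="mrjonovpjroi" (len 12), cursors c1@4 c2@11, authorship ...1......2.
After op 3 (delete): buffer="mrjnovpjri" (len 10), cursors c1@3 c2@9, authorship ..........
After op 4 (delete): buffer="mrnovpji" (len 8), cursors c1@2 c2@7, authorship ........
After op 5 (move_right): buffer="mrnovpji" (len 8), cursors c1@3 c2@8, authorship ........
After op 6 (insert('h')): buffer="mrnhovpjih" (len 10), cursors c1@4 c2@10, authorship ...1.....2
After op 7 (insert('s')): buffer="mrnhsovpjihs" (len 12), cursors c1@5 c2@12, authorship ...11.....22
After op 8 (insert('j')): buffer="mrnhsjovpjihsj" (len 14), cursors c1@6 c2@14, authorship ...111.....222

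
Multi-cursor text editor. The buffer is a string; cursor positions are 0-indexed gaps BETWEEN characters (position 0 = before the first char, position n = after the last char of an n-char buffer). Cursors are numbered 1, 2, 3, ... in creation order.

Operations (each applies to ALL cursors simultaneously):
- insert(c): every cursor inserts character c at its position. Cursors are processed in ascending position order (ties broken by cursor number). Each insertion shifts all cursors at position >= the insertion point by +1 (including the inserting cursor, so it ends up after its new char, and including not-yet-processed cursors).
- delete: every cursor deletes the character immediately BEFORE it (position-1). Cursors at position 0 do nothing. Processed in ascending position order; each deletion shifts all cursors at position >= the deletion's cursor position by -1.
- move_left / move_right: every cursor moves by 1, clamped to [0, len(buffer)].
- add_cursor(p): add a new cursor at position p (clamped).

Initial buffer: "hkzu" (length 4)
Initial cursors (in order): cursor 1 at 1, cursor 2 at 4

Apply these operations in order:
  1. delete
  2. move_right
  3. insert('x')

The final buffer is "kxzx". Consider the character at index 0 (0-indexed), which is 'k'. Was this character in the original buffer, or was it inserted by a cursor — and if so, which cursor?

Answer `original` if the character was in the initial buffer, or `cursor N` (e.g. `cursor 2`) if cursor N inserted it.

After op 1 (delete): buffer="kz" (len 2), cursors c1@0 c2@2, authorship ..
After op 2 (move_right): buffer="kz" (len 2), cursors c1@1 c2@2, authorship ..
After op 3 (insert('x')): buffer="kxzx" (len 4), cursors c1@2 c2@4, authorship .1.2
Authorship (.=original, N=cursor N): . 1 . 2
Index 0: author = original

Answer: original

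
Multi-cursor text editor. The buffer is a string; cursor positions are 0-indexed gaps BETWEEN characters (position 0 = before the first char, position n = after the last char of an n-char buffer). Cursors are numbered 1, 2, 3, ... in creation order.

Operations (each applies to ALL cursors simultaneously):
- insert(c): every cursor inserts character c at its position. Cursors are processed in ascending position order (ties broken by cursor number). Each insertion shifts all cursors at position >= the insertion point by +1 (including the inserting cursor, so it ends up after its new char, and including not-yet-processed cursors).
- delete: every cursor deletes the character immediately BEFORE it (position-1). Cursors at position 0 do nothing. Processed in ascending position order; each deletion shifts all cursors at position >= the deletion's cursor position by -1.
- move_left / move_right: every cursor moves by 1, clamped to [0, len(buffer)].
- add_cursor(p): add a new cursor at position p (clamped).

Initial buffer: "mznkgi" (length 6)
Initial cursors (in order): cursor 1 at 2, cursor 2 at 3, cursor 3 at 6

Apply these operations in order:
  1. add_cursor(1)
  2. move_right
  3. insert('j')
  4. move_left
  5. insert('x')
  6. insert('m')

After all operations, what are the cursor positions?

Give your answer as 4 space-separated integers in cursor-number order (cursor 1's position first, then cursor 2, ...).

After op 1 (add_cursor(1)): buffer="mznkgi" (len 6), cursors c4@1 c1@2 c2@3 c3@6, authorship ......
After op 2 (move_right): buffer="mznkgi" (len 6), cursors c4@2 c1@3 c2@4 c3@6, authorship ......
After op 3 (insert('j')): buffer="mzjnjkjgij" (len 10), cursors c4@3 c1@5 c2@7 c3@10, authorship ..4.1.2..3
After op 4 (move_left): buffer="mzjnjkjgij" (len 10), cursors c4@2 c1@4 c2@6 c3@9, authorship ..4.1.2..3
After op 5 (insert('x')): buffer="mzxjnxjkxjgixj" (len 14), cursors c4@3 c1@6 c2@9 c3@13, authorship ..44.11.22..33
After op 6 (insert('m')): buffer="mzxmjnxmjkxmjgixmj" (len 18), cursors c4@4 c1@8 c2@12 c3@17, authorship ..444.111.222..333

Answer: 8 12 17 4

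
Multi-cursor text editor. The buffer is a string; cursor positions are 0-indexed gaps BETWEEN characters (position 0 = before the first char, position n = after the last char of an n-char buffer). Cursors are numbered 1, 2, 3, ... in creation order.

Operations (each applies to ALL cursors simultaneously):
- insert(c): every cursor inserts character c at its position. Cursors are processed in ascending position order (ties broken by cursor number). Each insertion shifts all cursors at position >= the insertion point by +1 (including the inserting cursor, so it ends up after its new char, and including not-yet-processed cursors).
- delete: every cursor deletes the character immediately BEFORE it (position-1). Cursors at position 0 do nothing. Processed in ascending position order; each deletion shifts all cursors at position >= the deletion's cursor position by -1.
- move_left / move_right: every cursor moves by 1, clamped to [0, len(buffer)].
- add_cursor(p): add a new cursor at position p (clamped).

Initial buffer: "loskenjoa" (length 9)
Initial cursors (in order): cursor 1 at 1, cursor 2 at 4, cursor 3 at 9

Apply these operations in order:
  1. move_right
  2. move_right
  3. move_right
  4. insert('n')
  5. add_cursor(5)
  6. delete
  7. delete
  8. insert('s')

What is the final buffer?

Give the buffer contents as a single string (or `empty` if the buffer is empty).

Answer: lssensos

Derivation:
After op 1 (move_right): buffer="loskenjoa" (len 9), cursors c1@2 c2@5 c3@9, authorship .........
After op 2 (move_right): buffer="loskenjoa" (len 9), cursors c1@3 c2@6 c3@9, authorship .........
After op 3 (move_right): buffer="loskenjoa" (len 9), cursors c1@4 c2@7 c3@9, authorship .........
After op 4 (insert('n')): buffer="losknenjnoan" (len 12), cursors c1@5 c2@9 c3@12, authorship ....1...2..3
After op 5 (add_cursor(5)): buffer="losknenjnoan" (len 12), cursors c1@5 c4@5 c2@9 c3@12, authorship ....1...2..3
After op 6 (delete): buffer="losenjoa" (len 8), cursors c1@3 c4@3 c2@6 c3@8, authorship ........
After op 7 (delete): buffer="leno" (len 4), cursors c1@1 c4@1 c2@3 c3@4, authorship ....
After op 8 (insert('s')): buffer="lssensos" (len 8), cursors c1@3 c4@3 c2@6 c3@8, authorship .14..2.3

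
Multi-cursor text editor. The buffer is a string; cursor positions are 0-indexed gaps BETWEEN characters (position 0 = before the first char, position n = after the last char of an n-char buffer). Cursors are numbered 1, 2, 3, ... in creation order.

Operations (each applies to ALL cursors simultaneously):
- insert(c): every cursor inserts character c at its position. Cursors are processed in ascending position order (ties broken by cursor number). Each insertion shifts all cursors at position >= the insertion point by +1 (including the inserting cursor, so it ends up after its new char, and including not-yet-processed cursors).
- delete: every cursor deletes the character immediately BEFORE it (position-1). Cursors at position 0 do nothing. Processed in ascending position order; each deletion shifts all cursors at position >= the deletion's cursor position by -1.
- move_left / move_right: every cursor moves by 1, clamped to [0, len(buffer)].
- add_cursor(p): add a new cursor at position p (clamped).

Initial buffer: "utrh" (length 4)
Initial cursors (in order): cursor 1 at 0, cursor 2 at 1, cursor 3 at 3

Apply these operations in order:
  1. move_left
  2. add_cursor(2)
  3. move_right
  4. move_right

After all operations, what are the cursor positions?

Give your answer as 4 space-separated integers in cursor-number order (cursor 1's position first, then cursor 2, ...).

Answer: 2 2 4 4

Derivation:
After op 1 (move_left): buffer="utrh" (len 4), cursors c1@0 c2@0 c3@2, authorship ....
After op 2 (add_cursor(2)): buffer="utrh" (len 4), cursors c1@0 c2@0 c3@2 c4@2, authorship ....
After op 3 (move_right): buffer="utrh" (len 4), cursors c1@1 c2@1 c3@3 c4@3, authorship ....
After op 4 (move_right): buffer="utrh" (len 4), cursors c1@2 c2@2 c3@4 c4@4, authorship ....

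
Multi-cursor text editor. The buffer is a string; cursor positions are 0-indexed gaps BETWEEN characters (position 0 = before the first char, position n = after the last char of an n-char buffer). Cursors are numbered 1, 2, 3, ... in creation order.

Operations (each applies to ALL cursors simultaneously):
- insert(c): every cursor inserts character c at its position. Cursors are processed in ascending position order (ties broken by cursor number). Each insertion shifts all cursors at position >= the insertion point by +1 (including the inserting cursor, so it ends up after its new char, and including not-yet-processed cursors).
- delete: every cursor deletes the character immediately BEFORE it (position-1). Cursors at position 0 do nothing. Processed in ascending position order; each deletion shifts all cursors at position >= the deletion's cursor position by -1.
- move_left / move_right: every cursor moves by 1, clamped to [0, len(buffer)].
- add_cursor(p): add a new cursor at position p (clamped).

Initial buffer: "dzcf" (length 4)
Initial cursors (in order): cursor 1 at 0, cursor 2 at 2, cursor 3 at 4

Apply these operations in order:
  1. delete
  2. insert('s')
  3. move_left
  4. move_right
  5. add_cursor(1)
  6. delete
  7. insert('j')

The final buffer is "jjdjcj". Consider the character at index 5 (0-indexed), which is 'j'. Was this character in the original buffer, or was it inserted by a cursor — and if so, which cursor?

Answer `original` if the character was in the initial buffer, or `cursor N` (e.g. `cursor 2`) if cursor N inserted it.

Answer: cursor 3

Derivation:
After op 1 (delete): buffer="dc" (len 2), cursors c1@0 c2@1 c3@2, authorship ..
After op 2 (insert('s')): buffer="sdscs" (len 5), cursors c1@1 c2@3 c3@5, authorship 1.2.3
After op 3 (move_left): buffer="sdscs" (len 5), cursors c1@0 c2@2 c3@4, authorship 1.2.3
After op 4 (move_right): buffer="sdscs" (len 5), cursors c1@1 c2@3 c3@5, authorship 1.2.3
After op 5 (add_cursor(1)): buffer="sdscs" (len 5), cursors c1@1 c4@1 c2@3 c3@5, authorship 1.2.3
After op 6 (delete): buffer="dc" (len 2), cursors c1@0 c4@0 c2@1 c3@2, authorship ..
After op 7 (insert('j')): buffer="jjdjcj" (len 6), cursors c1@2 c4@2 c2@4 c3@6, authorship 14.2.3
Authorship (.=original, N=cursor N): 1 4 . 2 . 3
Index 5: author = 3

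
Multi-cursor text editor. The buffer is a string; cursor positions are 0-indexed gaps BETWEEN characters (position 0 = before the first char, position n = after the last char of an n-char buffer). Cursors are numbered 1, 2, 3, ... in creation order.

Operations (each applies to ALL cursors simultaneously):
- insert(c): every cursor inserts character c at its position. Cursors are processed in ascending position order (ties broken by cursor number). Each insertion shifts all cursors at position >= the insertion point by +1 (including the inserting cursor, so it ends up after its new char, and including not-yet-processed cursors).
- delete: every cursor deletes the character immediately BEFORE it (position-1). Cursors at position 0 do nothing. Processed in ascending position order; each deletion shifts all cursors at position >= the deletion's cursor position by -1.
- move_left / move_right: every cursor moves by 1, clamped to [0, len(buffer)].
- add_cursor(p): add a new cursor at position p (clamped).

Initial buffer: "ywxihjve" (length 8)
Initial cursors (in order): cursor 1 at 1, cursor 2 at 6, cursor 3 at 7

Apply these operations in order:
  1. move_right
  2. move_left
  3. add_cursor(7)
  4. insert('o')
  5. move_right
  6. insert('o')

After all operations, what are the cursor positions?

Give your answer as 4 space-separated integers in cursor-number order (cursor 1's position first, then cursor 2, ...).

After op 1 (move_right): buffer="ywxihjve" (len 8), cursors c1@2 c2@7 c3@8, authorship ........
After op 2 (move_left): buffer="ywxihjve" (len 8), cursors c1@1 c2@6 c3@7, authorship ........
After op 3 (add_cursor(7)): buffer="ywxihjve" (len 8), cursors c1@1 c2@6 c3@7 c4@7, authorship ........
After op 4 (insert('o')): buffer="yowxihjovooe" (len 12), cursors c1@2 c2@8 c3@11 c4@11, authorship .1.....2.34.
After op 5 (move_right): buffer="yowxihjovooe" (len 12), cursors c1@3 c2@9 c3@12 c4@12, authorship .1.....2.34.
After op 6 (insert('o')): buffer="yowoxihjovoooeoo" (len 16), cursors c1@4 c2@11 c3@16 c4@16, authorship .1.1....2.234.34

Answer: 4 11 16 16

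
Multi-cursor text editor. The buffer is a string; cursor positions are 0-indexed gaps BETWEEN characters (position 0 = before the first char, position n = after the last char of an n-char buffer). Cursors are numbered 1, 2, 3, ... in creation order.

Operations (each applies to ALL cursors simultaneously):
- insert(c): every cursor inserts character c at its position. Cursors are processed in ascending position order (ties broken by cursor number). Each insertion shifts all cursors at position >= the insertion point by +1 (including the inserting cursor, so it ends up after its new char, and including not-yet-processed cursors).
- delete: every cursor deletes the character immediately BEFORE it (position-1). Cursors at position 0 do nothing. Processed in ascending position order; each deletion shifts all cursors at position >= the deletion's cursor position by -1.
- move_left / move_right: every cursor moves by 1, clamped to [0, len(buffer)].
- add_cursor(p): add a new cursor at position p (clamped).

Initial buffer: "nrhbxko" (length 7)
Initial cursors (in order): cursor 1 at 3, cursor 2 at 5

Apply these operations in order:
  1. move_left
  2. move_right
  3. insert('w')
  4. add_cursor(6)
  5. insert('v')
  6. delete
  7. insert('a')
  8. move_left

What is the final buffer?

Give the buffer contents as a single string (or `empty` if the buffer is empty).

Answer: nrhwabxawako

Derivation:
After op 1 (move_left): buffer="nrhbxko" (len 7), cursors c1@2 c2@4, authorship .......
After op 2 (move_right): buffer="nrhbxko" (len 7), cursors c1@3 c2@5, authorship .......
After op 3 (insert('w')): buffer="nrhwbxwko" (len 9), cursors c1@4 c2@7, authorship ...1..2..
After op 4 (add_cursor(6)): buffer="nrhwbxwko" (len 9), cursors c1@4 c3@6 c2@7, authorship ...1..2..
After op 5 (insert('v')): buffer="nrhwvbxvwvko" (len 12), cursors c1@5 c3@8 c2@10, authorship ...11..322..
After op 6 (delete): buffer="nrhwbxwko" (len 9), cursors c1@4 c3@6 c2@7, authorship ...1..2..
After op 7 (insert('a')): buffer="nrhwabxawako" (len 12), cursors c1@5 c3@8 c2@10, authorship ...11..322..
After op 8 (move_left): buffer="nrhwabxawako" (len 12), cursors c1@4 c3@7 c2@9, authorship ...11..322..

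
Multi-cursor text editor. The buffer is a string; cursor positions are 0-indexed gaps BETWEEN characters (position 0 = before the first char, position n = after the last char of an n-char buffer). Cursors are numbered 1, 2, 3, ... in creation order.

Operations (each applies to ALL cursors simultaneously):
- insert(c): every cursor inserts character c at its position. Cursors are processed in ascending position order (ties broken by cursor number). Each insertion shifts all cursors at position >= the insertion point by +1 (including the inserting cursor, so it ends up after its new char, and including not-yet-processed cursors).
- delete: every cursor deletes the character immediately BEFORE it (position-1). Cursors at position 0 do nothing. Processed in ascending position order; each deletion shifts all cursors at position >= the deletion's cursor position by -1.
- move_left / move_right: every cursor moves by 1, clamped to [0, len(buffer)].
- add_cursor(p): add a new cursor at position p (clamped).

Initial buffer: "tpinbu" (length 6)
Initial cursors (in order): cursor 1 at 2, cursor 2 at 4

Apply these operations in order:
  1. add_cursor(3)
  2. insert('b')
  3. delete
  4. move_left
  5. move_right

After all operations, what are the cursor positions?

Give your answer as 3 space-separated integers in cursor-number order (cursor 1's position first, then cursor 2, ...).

After op 1 (add_cursor(3)): buffer="tpinbu" (len 6), cursors c1@2 c3@3 c2@4, authorship ......
After op 2 (insert('b')): buffer="tpbibnbbu" (len 9), cursors c1@3 c3@5 c2@7, authorship ..1.3.2..
After op 3 (delete): buffer="tpinbu" (len 6), cursors c1@2 c3@3 c2@4, authorship ......
After op 4 (move_left): buffer="tpinbu" (len 6), cursors c1@1 c3@2 c2@3, authorship ......
After op 5 (move_right): buffer="tpinbu" (len 6), cursors c1@2 c3@3 c2@4, authorship ......

Answer: 2 4 3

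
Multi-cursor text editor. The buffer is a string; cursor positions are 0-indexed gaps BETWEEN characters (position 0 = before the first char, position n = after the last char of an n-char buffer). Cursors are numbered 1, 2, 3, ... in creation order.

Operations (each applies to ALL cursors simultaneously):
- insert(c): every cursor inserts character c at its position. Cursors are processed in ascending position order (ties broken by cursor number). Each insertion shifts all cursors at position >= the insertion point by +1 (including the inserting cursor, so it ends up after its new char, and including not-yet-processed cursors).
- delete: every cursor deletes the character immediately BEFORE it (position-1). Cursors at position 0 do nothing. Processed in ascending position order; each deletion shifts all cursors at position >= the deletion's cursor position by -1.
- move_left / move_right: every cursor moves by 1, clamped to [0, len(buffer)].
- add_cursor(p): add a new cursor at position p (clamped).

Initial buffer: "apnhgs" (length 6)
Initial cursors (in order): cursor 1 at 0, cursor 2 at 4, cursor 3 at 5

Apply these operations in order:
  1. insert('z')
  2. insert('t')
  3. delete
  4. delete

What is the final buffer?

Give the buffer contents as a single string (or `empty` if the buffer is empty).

Answer: apnhgs

Derivation:
After op 1 (insert('z')): buffer="zapnhzgzs" (len 9), cursors c1@1 c2@6 c3@8, authorship 1....2.3.
After op 2 (insert('t')): buffer="ztapnhztgzts" (len 12), cursors c1@2 c2@8 c3@11, authorship 11....22.33.
After op 3 (delete): buffer="zapnhzgzs" (len 9), cursors c1@1 c2@6 c3@8, authorship 1....2.3.
After op 4 (delete): buffer="apnhgs" (len 6), cursors c1@0 c2@4 c3@5, authorship ......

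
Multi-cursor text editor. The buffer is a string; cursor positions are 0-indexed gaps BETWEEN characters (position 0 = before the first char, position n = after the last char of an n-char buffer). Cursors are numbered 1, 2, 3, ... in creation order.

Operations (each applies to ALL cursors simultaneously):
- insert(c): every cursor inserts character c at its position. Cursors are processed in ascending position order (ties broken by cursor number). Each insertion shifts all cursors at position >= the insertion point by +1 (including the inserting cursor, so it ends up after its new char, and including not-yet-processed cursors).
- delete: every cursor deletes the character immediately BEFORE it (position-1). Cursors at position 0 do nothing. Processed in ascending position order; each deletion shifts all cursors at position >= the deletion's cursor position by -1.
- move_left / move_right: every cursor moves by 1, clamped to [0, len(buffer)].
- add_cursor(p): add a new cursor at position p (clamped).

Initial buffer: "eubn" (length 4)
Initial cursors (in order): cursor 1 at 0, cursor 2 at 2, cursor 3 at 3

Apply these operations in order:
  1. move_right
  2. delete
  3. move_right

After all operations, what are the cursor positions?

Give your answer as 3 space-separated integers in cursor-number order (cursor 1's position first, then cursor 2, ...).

After op 1 (move_right): buffer="eubn" (len 4), cursors c1@1 c2@3 c3@4, authorship ....
After op 2 (delete): buffer="u" (len 1), cursors c1@0 c2@1 c3@1, authorship .
After op 3 (move_right): buffer="u" (len 1), cursors c1@1 c2@1 c3@1, authorship .

Answer: 1 1 1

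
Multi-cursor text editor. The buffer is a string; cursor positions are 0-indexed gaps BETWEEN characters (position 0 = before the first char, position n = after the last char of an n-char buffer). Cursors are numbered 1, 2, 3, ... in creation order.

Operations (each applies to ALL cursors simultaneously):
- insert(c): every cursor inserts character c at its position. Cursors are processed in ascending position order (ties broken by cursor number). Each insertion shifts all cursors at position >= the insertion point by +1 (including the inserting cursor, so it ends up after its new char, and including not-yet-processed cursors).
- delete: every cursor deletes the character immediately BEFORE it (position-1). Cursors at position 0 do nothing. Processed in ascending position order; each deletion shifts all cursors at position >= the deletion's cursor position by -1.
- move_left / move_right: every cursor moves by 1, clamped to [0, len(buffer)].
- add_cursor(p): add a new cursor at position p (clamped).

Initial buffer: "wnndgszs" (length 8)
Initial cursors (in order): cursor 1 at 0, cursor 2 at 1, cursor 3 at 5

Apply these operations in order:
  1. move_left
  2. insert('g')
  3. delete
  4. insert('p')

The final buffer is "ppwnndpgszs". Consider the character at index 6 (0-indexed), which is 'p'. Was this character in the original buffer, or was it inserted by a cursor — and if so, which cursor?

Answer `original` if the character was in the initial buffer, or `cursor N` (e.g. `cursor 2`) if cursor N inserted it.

After op 1 (move_left): buffer="wnndgszs" (len 8), cursors c1@0 c2@0 c3@4, authorship ........
After op 2 (insert('g')): buffer="ggwnndggszs" (len 11), cursors c1@2 c2@2 c3@7, authorship 12....3....
After op 3 (delete): buffer="wnndgszs" (len 8), cursors c1@0 c2@0 c3@4, authorship ........
After op 4 (insert('p')): buffer="ppwnndpgszs" (len 11), cursors c1@2 c2@2 c3@7, authorship 12....3....
Authorship (.=original, N=cursor N): 1 2 . . . . 3 . . . .
Index 6: author = 3

Answer: cursor 3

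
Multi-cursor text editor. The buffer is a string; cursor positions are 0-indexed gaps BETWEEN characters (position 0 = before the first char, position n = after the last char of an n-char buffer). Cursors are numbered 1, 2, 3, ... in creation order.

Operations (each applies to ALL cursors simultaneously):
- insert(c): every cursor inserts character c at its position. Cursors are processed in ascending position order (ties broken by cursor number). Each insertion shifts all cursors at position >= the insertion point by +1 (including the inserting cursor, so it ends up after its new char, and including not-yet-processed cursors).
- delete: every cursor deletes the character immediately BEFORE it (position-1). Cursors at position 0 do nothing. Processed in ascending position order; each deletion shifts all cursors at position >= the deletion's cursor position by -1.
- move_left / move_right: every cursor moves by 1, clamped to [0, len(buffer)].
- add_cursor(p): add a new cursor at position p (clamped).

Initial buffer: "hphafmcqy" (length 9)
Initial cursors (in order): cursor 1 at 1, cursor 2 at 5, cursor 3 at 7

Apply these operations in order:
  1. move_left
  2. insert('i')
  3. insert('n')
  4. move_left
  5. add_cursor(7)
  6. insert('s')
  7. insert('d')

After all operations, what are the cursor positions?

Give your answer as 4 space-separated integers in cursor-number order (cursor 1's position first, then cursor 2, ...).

After op 1 (move_left): buffer="hphafmcqy" (len 9), cursors c1@0 c2@4 c3@6, authorship .........
After op 2 (insert('i')): buffer="ihphaifmicqy" (len 12), cursors c1@1 c2@6 c3@9, authorship 1....2..3...
After op 3 (insert('n')): buffer="inhphainfmincqy" (len 15), cursors c1@2 c2@8 c3@12, authorship 11....22..33...
After op 4 (move_left): buffer="inhphainfmincqy" (len 15), cursors c1@1 c2@7 c3@11, authorship 11....22..33...
After op 5 (add_cursor(7)): buffer="inhphainfmincqy" (len 15), cursors c1@1 c2@7 c4@7 c3@11, authorship 11....22..33...
After op 6 (insert('s')): buffer="isnhphaissnfmisncqy" (len 19), cursors c1@2 c2@10 c4@10 c3@15, authorship 111....2242..333...
After op 7 (insert('d')): buffer="isdnhphaissddnfmisdncqy" (len 23), cursors c1@3 c2@13 c4@13 c3@19, authorship 1111....224242..3333...

Answer: 3 13 19 13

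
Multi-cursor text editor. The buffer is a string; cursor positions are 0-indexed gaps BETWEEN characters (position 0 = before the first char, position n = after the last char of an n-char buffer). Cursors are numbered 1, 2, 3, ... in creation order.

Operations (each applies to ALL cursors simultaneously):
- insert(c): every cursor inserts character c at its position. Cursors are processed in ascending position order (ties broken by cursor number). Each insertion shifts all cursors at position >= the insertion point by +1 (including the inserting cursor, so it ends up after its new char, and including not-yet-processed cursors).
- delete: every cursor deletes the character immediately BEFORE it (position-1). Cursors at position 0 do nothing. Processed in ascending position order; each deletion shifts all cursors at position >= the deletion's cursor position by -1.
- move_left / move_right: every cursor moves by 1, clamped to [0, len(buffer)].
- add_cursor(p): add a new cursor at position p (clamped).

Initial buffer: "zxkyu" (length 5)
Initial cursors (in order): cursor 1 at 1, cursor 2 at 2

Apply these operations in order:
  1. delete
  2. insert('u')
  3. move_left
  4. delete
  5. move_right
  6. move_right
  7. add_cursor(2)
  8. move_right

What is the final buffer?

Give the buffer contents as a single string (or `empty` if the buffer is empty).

After op 1 (delete): buffer="kyu" (len 3), cursors c1@0 c2@0, authorship ...
After op 2 (insert('u')): buffer="uukyu" (len 5), cursors c1@2 c2@2, authorship 12...
After op 3 (move_left): buffer="uukyu" (len 5), cursors c1@1 c2@1, authorship 12...
After op 4 (delete): buffer="ukyu" (len 4), cursors c1@0 c2@0, authorship 2...
After op 5 (move_right): buffer="ukyu" (len 4), cursors c1@1 c2@1, authorship 2...
After op 6 (move_right): buffer="ukyu" (len 4), cursors c1@2 c2@2, authorship 2...
After op 7 (add_cursor(2)): buffer="ukyu" (len 4), cursors c1@2 c2@2 c3@2, authorship 2...
After op 8 (move_right): buffer="ukyu" (len 4), cursors c1@3 c2@3 c3@3, authorship 2...

Answer: ukyu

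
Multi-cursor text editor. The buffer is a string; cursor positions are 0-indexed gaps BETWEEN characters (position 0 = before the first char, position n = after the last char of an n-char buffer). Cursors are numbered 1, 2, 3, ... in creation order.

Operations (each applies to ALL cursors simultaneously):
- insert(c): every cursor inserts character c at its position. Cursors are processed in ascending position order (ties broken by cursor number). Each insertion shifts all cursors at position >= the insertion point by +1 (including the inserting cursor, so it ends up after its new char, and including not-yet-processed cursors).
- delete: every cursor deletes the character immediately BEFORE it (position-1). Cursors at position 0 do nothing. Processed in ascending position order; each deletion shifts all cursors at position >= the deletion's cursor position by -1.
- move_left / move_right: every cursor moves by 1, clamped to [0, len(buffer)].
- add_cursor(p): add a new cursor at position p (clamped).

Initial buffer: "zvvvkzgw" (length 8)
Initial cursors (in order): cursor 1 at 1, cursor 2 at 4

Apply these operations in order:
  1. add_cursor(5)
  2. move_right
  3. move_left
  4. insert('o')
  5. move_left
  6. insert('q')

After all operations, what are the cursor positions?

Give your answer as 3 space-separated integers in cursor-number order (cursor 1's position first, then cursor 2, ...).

Answer: 2 7 10

Derivation:
After op 1 (add_cursor(5)): buffer="zvvvkzgw" (len 8), cursors c1@1 c2@4 c3@5, authorship ........
After op 2 (move_right): buffer="zvvvkzgw" (len 8), cursors c1@2 c2@5 c3@6, authorship ........
After op 3 (move_left): buffer="zvvvkzgw" (len 8), cursors c1@1 c2@4 c3@5, authorship ........
After op 4 (insert('o')): buffer="zovvvokozgw" (len 11), cursors c1@2 c2@6 c3@8, authorship .1...2.3...
After op 5 (move_left): buffer="zovvvokozgw" (len 11), cursors c1@1 c2@5 c3@7, authorship .1...2.3...
After op 6 (insert('q')): buffer="zqovvvqokqozgw" (len 14), cursors c1@2 c2@7 c3@10, authorship .11...22.33...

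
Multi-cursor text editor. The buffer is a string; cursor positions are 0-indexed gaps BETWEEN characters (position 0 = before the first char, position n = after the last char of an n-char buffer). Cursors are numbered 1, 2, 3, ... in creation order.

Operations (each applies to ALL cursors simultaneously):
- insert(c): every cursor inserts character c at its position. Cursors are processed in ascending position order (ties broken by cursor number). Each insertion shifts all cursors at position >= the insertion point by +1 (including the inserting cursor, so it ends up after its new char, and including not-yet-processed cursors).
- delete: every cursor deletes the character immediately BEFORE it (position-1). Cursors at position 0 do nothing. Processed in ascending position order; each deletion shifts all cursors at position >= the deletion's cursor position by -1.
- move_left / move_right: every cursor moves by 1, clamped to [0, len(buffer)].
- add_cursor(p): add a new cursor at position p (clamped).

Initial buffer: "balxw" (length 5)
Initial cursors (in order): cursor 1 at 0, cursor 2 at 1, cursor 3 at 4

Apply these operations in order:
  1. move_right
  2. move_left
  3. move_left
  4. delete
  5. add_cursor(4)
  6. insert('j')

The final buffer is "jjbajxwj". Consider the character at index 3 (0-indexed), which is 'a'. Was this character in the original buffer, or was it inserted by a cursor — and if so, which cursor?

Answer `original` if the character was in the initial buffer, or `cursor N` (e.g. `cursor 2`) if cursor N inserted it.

Answer: original

Derivation:
After op 1 (move_right): buffer="balxw" (len 5), cursors c1@1 c2@2 c3@5, authorship .....
After op 2 (move_left): buffer="balxw" (len 5), cursors c1@0 c2@1 c3@4, authorship .....
After op 3 (move_left): buffer="balxw" (len 5), cursors c1@0 c2@0 c3@3, authorship .....
After op 4 (delete): buffer="baxw" (len 4), cursors c1@0 c2@0 c3@2, authorship ....
After op 5 (add_cursor(4)): buffer="baxw" (len 4), cursors c1@0 c2@0 c3@2 c4@4, authorship ....
After op 6 (insert('j')): buffer="jjbajxwj" (len 8), cursors c1@2 c2@2 c3@5 c4@8, authorship 12..3..4
Authorship (.=original, N=cursor N): 1 2 . . 3 . . 4
Index 3: author = original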